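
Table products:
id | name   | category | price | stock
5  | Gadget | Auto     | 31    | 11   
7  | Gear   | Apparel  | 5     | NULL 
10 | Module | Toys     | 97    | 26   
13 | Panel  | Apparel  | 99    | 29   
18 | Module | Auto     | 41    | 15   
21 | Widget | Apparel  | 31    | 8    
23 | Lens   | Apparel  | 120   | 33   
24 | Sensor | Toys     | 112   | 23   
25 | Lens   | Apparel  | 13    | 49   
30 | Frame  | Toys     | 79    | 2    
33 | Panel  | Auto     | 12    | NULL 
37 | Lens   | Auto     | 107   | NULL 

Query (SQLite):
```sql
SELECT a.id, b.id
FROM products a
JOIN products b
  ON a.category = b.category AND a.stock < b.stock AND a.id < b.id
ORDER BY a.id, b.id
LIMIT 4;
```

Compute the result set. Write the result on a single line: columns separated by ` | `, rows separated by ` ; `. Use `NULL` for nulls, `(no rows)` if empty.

5 | 18 ; 13 | 23 ; 13 | 25 ; 21 | 23

Pairs (a,b) with same category, a.stock < b.stock, a.id < b.id.
category groups: Apparel:{7,13,21,23,25} Auto:{5,18,33,37} Toys:{10,24,30}
Ordered by (a.id, b.id); first 4.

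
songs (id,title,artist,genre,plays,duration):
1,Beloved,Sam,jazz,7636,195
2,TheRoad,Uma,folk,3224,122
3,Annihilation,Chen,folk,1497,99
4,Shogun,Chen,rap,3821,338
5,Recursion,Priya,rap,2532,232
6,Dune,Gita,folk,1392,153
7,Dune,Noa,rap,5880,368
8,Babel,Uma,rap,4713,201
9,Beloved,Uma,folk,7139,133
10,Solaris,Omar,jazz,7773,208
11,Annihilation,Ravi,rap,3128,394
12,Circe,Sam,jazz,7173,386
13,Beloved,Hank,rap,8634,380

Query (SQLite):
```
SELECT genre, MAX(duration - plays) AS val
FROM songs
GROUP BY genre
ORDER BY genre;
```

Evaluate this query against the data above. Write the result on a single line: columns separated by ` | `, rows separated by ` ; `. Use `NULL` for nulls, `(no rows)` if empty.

folk | -1239 ; jazz | -6787 ; rap | -2300

For each row compute duration - plays.
Group by genre; take MAX of the expression per group.
  folk: ids {2, 3, 6, 9} → MAX(duration - plays)=-1239
  jazz: ids {1, 10, 12} → MAX(duration - plays)=-6787
  rap: ids {4, 5, 7, 8, 11, 13} → MAX(duration - plays)=-2300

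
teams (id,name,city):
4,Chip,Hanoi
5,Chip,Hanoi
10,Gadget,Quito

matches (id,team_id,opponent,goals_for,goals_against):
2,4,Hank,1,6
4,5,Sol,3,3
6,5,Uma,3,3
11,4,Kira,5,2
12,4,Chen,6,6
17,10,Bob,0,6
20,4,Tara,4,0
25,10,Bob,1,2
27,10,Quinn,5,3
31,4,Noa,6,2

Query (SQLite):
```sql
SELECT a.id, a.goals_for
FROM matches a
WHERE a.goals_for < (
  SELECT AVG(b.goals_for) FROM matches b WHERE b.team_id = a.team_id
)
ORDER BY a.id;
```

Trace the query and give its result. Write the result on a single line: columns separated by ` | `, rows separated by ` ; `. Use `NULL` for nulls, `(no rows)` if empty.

2 | 1 ; 17 | 0 ; 20 | 4 ; 25 | 1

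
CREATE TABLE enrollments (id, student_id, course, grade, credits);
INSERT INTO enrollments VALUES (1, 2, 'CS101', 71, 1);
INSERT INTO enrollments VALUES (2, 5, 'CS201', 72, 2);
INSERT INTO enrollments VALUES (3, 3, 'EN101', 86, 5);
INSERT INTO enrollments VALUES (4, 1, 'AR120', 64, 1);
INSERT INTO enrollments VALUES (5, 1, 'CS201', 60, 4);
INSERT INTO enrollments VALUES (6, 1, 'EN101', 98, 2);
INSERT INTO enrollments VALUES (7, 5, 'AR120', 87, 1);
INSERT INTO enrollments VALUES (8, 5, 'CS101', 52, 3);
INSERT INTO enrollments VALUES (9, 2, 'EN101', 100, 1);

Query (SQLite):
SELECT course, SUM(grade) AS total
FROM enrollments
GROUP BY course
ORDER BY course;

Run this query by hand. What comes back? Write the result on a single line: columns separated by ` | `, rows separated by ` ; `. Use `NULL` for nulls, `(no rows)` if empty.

AR120 | 151 ; CS101 | 123 ; CS201 | 132 ; EN101 | 284

Partition enrollments by course; compute SUM(grade) within each group.
  AR120: ids {4, 7} → SUM(grade)=151
  CS101: ids {1, 8} → SUM(grade)=123
  CS201: ids {2, 5} → SUM(grade)=132
  EN101: ids {3, 6, 9} → SUM(grade)=284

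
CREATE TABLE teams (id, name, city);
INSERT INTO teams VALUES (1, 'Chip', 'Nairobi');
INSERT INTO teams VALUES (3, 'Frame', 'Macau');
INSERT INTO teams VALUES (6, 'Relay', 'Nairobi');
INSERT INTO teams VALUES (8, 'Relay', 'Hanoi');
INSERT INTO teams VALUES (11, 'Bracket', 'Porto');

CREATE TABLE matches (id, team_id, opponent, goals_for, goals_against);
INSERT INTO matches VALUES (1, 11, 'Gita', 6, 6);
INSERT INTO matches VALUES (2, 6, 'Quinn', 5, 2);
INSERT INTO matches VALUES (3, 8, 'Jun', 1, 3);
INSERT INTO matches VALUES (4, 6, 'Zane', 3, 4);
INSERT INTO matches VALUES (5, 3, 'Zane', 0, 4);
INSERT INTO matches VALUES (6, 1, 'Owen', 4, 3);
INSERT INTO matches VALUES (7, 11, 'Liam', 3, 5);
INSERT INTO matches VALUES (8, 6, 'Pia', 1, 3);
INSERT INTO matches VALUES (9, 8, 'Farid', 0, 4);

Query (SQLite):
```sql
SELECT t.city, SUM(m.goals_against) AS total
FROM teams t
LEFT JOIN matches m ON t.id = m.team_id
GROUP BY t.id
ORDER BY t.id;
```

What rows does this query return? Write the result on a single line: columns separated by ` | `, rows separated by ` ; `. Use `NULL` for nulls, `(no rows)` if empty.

LEFT JOIN keeps every teams row; unmatched ones get NULL for matches columns.
Group by teams.id and compute SUM(m.goals_against). SUM over an all-NULL group is NULL.
  1: ids {6} → SUM(m.goals_against)=3
  3: ids {5} → SUM(m.goals_against)=4
  6: ids {2, 4, 8} → SUM(m.goals_against)=9
  8: ids {3, 9} → SUM(m.goals_against)=7
  11: ids {1, 7} → SUM(m.goals_against)=11

Nairobi | 3 ; Macau | 4 ; Nairobi | 9 ; Hanoi | 7 ; Porto | 11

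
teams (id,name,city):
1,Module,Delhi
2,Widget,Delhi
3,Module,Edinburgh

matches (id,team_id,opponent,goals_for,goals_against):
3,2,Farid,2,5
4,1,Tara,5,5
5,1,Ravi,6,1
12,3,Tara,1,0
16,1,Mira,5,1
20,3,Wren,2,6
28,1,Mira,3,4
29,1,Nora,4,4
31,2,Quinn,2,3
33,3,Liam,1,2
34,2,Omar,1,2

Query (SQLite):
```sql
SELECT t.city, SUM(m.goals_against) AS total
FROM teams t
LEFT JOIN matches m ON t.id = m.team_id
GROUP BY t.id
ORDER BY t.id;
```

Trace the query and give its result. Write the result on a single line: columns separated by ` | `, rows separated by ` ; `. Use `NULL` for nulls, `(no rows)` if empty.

Delhi | 15 ; Delhi | 10 ; Edinburgh | 8

LEFT JOIN keeps every teams row; unmatched ones get NULL for matches columns.
Group by teams.id and compute SUM(m.goals_against). SUM over an all-NULL group is NULL.
  1: ids {4, 5, 16, 28, 29} → SUM(m.goals_against)=15
  2: ids {3, 31, 34} → SUM(m.goals_against)=10
  3: ids {12, 20, 33} → SUM(m.goals_against)=8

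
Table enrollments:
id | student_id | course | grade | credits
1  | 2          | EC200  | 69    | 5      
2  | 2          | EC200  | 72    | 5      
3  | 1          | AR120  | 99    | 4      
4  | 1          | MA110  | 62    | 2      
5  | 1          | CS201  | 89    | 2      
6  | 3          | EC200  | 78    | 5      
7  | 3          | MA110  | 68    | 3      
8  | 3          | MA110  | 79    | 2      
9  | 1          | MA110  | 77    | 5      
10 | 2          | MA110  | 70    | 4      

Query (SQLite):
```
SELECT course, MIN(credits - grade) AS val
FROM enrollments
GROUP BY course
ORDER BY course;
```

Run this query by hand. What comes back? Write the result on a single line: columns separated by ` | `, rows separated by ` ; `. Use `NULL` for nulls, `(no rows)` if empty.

AR120 | -95 ; CS201 | -87 ; EC200 | -73 ; MA110 | -77

For each row compute credits - grade.
Group by course; take MIN of the expression per group.
  AR120: ids {3} → MIN(credits - grade)=-95
  CS201: ids {5} → MIN(credits - grade)=-87
  EC200: ids {1, 2, 6} → MIN(credits - grade)=-73
  MA110: ids {4, 7, 8, 9, 10} → MIN(credits - grade)=-77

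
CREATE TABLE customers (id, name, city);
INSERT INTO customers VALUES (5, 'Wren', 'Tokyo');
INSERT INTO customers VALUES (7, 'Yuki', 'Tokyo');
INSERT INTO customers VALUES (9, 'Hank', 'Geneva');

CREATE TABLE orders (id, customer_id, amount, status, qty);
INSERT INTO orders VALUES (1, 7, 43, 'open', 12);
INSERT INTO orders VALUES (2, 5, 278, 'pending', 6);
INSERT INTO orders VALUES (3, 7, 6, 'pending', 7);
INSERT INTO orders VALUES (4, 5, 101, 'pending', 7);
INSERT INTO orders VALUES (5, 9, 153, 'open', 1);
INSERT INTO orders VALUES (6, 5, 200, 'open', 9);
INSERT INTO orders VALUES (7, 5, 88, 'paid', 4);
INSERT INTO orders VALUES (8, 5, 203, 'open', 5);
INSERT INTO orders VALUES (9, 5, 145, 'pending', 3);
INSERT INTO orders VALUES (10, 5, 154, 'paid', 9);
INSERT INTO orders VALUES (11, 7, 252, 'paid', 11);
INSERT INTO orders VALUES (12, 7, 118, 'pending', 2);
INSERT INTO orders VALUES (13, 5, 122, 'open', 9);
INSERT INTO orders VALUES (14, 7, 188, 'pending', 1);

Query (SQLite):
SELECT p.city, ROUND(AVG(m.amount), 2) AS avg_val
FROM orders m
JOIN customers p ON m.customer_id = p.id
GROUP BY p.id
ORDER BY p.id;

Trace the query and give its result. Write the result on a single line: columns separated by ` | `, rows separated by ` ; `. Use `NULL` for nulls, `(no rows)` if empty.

Join each orders row to its customers via customer_id.
Group joined rows by customers.id; compute ROUND(AVG(m.amount), 2) per group.
  5: ids {2, 4, 6, 7, 8, 9, 10, 13} → ROUND(AVG(m.amount), 2)=161.38
  7: ids {1, 3, 11, 12, 14} → ROUND(AVG(m.amount), 2)=121.4
  9: ids {5} → ROUND(AVG(m.amount), 2)=153

Tokyo | 161.38 ; Tokyo | 121.4 ; Geneva | 153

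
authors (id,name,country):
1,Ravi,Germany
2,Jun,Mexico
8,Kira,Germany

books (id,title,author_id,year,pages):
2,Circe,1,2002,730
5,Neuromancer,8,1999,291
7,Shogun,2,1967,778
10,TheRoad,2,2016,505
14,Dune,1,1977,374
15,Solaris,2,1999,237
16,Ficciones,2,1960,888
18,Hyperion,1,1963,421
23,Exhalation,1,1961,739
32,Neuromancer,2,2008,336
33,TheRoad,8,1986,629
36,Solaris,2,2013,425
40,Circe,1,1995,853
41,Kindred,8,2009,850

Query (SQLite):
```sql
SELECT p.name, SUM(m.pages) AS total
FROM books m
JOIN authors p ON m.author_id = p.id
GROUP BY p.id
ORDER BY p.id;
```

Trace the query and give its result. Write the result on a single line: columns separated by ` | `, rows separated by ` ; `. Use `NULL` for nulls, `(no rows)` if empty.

Ravi | 3117 ; Jun | 3169 ; Kira | 1770

Join each books row to its authors via author_id.
Group joined rows by authors.id; compute SUM(m.pages) per group.
  1: ids {2, 14, 18, 23, 40} → SUM(m.pages)=3117
  2: ids {7, 10, 15, 16, 32, 36} → SUM(m.pages)=3169
  8: ids {5, 33, 41} → SUM(m.pages)=1770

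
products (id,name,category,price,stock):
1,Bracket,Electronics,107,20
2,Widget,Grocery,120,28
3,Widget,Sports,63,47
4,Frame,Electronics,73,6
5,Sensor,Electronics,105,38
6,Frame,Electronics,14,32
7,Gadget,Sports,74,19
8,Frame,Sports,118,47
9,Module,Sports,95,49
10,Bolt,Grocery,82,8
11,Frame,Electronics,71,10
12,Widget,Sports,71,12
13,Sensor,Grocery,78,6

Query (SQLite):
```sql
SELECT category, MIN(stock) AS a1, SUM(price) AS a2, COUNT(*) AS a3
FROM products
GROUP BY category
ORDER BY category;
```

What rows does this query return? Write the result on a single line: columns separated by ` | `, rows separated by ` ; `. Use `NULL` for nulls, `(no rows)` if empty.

Electronics | 6 | 370 | 5 ; Grocery | 6 | 280 | 3 ; Sports | 12 | 421 | 5

Group products by category.
Per group compute: MIN(stock), SUM(price), COUNT(*).
  Electronics: ids {1, 4, 5, 6, 11} → MIN(stock)=6, SUM(price)=370, COUNT(*)=5
  Grocery: ids {2, 10, 13} → MIN(stock)=6, SUM(price)=280, COUNT(*)=3
  Sports: ids {3, 7, 8, 9, 12} → MIN(stock)=12, SUM(price)=421, COUNT(*)=5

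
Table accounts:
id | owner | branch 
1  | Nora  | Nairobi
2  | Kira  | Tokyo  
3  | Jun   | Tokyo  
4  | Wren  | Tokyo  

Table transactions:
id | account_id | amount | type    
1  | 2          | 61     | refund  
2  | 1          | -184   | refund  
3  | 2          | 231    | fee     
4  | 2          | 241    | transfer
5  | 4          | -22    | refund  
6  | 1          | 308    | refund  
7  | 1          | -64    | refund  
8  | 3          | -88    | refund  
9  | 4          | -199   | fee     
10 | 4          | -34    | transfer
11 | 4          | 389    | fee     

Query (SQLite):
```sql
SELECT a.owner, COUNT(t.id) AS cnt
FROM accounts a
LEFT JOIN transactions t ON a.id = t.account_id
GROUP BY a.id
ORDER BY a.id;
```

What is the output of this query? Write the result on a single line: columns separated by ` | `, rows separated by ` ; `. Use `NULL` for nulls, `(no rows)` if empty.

LEFT JOIN keeps every accounts row; unmatched ones get NULL for transactions columns.
Group by accounts.id and compute COUNT(t.id). COUNT(col) of an all-NULL group is 0.
  1: ids {2, 6, 7} → COUNT(t.id)=3
  2: ids {1, 3, 4} → COUNT(t.id)=3
  3: ids {8} → COUNT(t.id)=1
  4: ids {5, 9, 10, 11} → COUNT(t.id)=4

Nora | 3 ; Kira | 3 ; Jun | 1 ; Wren | 4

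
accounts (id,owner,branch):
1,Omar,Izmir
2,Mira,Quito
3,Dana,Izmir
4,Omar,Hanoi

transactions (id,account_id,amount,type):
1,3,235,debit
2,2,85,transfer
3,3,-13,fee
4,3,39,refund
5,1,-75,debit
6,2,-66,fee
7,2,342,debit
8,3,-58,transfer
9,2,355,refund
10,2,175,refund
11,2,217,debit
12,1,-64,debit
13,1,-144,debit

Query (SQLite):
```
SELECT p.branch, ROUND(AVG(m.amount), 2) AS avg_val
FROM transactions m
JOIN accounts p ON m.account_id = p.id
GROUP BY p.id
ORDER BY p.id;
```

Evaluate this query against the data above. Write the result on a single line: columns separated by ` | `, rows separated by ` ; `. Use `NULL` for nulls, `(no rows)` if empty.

Izmir | -94.33 ; Quito | 184.67 ; Izmir | 50.75

Join each transactions row to its accounts via account_id.
Group joined rows by accounts.id; compute ROUND(AVG(m.amount), 2) per group.
  1: ids {5, 12, 13} → ROUND(AVG(m.amount), 2)=-94.33
  2: ids {2, 6, 7, 9, 10, 11} → ROUND(AVG(m.amount), 2)=184.67
  3: ids {1, 3, 4, 8} → ROUND(AVG(m.amount), 2)=50.75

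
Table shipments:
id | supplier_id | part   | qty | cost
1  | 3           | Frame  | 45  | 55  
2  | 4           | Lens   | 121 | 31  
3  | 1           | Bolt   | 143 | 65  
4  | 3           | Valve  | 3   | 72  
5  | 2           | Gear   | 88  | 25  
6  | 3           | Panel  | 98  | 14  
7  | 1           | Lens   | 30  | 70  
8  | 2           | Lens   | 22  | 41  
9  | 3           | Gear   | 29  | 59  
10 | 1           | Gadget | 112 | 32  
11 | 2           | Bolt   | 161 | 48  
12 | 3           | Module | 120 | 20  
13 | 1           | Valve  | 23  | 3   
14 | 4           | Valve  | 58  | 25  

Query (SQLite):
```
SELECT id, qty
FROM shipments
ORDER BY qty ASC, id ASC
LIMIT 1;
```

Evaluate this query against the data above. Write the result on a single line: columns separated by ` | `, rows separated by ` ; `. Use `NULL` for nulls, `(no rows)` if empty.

Sort by qty asc, tiebreak id asc: (3, id=4), (22, id=8), (23, id=13), (29, id=9) …. Take first 1.

4 | 3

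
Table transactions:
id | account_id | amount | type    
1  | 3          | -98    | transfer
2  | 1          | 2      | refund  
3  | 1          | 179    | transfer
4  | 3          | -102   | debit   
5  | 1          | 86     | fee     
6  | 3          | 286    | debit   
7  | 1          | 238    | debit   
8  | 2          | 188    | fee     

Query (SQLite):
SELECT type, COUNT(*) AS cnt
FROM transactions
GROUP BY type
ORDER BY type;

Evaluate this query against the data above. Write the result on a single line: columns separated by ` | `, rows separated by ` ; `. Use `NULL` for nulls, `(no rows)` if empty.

debit | 3 ; fee | 2 ; refund | 1 ; transfer | 2

Partition transactions by type; compute COUNT(*) within each group.
  debit: ids {4, 6, 7} → COUNT(*)=3
  fee: ids {5, 8} → COUNT(*)=2
  refund: ids {2} → COUNT(*)=1
  transfer: ids {1, 3} → COUNT(*)=2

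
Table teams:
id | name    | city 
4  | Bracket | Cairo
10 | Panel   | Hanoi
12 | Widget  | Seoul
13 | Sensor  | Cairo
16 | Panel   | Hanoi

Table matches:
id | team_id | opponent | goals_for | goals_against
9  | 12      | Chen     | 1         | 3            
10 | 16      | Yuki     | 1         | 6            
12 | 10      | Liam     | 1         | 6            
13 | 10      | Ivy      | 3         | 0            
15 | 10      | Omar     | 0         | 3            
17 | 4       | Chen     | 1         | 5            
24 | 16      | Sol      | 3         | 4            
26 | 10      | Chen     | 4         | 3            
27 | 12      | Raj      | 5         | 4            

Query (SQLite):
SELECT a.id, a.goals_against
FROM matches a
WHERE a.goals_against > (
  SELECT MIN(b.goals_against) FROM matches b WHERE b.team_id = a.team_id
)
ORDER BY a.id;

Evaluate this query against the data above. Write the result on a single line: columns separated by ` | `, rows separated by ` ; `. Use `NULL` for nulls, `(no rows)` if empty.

10 | 6 ; 12 | 6 ; 15 | 3 ; 26 | 3 ; 27 | 4

For each matches row a, compute MIN(goals_against) over rows sharing a.team_id.
Keep row a if a.goals_against > that per-group MIN.
  team_id=4: MIN(goals_against) = 5
  team_id=10: MIN(goals_against) = 0
  team_id=12: MIN(goals_against) = 3
  team_id=16: MIN(goals_against) = 4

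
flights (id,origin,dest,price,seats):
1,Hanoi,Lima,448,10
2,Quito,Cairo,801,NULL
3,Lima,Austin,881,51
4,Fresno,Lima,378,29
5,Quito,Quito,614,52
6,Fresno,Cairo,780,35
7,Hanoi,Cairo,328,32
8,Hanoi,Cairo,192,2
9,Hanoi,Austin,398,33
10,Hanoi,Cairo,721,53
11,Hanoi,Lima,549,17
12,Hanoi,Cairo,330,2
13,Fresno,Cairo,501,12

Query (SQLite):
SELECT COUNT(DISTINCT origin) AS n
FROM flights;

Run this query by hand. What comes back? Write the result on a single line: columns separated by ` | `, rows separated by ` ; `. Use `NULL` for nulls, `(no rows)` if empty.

4

Count distinct non-NULL origin values.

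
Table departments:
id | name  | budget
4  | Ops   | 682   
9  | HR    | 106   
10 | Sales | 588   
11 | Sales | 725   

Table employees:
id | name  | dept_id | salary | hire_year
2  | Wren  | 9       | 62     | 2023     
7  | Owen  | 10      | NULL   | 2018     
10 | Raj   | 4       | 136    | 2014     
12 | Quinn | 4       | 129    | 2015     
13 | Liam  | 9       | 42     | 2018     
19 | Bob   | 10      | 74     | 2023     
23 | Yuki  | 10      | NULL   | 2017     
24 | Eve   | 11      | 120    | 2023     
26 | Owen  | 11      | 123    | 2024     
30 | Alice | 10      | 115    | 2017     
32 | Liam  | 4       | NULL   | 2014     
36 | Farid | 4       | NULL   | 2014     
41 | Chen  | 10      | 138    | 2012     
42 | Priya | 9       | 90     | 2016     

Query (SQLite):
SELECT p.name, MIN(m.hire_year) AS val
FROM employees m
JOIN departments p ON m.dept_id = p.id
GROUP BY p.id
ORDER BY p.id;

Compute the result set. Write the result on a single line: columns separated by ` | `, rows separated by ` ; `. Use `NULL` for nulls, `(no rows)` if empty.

Ops | 2014 ; HR | 2016 ; Sales | 2012 ; Sales | 2023

Join each employees row to its departments via dept_id.
Group joined rows by departments.id; compute MIN(m.hire_year) per group.
  4: ids {10, 12, 32, 36} → MIN(m.hire_year)=2014
  9: ids {2, 13, 42} → MIN(m.hire_year)=2016
  10: ids {7, 19, 23, 30, 41} → MIN(m.hire_year)=2012
  11: ids {24, 26} → MIN(m.hire_year)=2023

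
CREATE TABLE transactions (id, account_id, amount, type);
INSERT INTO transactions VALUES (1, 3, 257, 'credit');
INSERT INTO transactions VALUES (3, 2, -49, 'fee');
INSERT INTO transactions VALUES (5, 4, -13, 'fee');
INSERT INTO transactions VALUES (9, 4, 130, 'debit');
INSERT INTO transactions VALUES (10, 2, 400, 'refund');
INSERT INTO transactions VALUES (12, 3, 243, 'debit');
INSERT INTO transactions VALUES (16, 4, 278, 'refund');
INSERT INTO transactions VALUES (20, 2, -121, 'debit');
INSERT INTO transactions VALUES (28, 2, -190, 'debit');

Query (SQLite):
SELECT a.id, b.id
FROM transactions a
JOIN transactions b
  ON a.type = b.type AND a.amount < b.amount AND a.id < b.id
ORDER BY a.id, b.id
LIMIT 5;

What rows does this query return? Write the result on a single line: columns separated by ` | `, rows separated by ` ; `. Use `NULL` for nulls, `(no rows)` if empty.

3 | 5 ; 9 | 12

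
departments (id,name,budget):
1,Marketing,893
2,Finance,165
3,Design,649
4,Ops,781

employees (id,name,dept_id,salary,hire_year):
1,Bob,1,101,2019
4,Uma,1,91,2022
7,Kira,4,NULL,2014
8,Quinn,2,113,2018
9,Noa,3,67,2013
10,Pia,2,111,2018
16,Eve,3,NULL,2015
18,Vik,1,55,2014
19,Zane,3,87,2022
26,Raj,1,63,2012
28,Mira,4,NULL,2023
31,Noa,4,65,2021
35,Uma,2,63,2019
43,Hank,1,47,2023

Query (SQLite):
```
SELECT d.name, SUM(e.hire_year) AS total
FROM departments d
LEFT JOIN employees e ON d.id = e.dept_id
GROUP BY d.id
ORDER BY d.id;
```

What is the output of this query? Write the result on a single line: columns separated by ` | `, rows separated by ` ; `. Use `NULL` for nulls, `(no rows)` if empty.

LEFT JOIN keeps every departments row; unmatched ones get NULL for employees columns.
Group by departments.id and compute SUM(e.hire_year). SUM over an all-NULL group is NULL.
  1: ids {1, 4, 18, 26, 43} → SUM(e.hire_year)=10090
  2: ids {8, 10, 35} → SUM(e.hire_year)=6055
  3: ids {9, 16, 19} → SUM(e.hire_year)=6050
  4: ids {7, 28, 31} → SUM(e.hire_year)=6058

Marketing | 10090 ; Finance | 6055 ; Design | 6050 ; Ops | 6058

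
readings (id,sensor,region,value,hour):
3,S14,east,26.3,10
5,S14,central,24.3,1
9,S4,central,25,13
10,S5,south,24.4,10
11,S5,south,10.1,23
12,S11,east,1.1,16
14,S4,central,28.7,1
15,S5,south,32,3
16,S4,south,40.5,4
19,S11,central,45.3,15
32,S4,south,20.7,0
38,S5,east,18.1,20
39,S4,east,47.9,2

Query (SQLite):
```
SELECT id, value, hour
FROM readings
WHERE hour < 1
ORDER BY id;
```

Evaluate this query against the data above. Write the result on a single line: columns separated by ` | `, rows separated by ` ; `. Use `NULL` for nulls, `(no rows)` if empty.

32 | 20.7 | 0

hour < 1: ids {32}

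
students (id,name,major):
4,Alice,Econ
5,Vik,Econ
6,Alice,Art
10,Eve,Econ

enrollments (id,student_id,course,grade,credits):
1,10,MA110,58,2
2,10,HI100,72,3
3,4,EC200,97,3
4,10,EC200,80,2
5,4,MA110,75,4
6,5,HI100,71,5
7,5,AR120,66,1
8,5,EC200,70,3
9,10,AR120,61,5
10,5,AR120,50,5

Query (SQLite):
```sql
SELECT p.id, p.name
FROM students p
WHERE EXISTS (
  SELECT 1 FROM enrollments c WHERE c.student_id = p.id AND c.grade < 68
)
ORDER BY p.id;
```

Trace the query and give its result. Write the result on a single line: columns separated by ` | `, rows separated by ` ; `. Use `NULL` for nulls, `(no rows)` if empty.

5 | Vik ; 10 | Eve

For each students row, check whether any enrollments with matching student_id has grade < 68.
Keep rows where that is true.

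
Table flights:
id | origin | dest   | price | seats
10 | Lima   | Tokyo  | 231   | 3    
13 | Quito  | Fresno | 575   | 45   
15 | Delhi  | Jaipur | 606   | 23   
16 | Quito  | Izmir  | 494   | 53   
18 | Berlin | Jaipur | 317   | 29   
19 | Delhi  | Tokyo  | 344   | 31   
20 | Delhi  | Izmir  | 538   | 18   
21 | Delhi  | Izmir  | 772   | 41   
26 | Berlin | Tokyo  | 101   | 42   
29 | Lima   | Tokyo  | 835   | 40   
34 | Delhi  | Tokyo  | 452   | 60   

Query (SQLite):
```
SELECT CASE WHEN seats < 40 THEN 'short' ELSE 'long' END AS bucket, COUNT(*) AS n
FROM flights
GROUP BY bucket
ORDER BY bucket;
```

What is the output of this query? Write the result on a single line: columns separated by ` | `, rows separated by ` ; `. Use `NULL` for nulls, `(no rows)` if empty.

long | 6 ; short | 5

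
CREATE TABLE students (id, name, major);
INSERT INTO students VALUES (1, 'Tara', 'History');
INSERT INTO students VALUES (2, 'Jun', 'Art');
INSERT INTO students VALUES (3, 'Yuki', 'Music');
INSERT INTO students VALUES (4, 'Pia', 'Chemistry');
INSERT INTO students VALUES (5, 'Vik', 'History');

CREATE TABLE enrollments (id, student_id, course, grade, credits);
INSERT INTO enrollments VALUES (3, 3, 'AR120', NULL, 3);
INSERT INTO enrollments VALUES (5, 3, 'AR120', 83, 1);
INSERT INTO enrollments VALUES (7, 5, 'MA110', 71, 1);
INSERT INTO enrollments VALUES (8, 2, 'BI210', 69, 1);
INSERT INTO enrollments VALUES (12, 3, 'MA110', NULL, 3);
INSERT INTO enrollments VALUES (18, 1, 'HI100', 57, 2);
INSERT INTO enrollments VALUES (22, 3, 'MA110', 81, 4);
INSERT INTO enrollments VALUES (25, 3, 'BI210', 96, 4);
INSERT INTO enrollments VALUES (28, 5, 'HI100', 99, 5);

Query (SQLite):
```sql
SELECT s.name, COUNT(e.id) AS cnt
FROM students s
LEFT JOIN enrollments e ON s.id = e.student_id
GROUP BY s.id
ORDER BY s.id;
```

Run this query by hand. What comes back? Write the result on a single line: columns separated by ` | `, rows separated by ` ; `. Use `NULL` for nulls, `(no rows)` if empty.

Tara | 1 ; Jun | 1 ; Yuki | 5 ; Pia | 0 ; Vik | 2

LEFT JOIN keeps every students row; unmatched ones get NULL for enrollments columns.
Group by students.id and compute COUNT(e.id). COUNT(col) of an all-NULL group is 0.
  1: ids {18} → COUNT(e.id)=1
  2: ids {8} → COUNT(e.id)=1
  3: ids {3, 5, 12, 22, 25} → COUNT(e.id)=5
  4: ids {—} → COUNT(e.id)=0
  5: ids {7, 28} → COUNT(e.id)=2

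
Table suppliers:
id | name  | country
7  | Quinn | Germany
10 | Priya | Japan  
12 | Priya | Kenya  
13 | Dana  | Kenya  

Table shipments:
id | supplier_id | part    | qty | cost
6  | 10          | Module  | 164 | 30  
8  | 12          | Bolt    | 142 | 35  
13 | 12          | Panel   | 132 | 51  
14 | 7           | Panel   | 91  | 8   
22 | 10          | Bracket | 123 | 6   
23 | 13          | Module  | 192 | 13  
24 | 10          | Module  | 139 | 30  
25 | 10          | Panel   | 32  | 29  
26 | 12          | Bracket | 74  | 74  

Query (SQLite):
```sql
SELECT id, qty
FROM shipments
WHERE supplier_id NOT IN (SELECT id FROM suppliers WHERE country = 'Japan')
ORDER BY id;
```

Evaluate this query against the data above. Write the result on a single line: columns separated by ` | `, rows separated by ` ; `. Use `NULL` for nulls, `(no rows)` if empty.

Inner query: suppliers.id where country = 'Japan'.
Outer: keep shipments rows whose supplier_id is not in that set.
Inner query → {10}

8 | 142 ; 13 | 132 ; 14 | 91 ; 23 | 192 ; 26 | 74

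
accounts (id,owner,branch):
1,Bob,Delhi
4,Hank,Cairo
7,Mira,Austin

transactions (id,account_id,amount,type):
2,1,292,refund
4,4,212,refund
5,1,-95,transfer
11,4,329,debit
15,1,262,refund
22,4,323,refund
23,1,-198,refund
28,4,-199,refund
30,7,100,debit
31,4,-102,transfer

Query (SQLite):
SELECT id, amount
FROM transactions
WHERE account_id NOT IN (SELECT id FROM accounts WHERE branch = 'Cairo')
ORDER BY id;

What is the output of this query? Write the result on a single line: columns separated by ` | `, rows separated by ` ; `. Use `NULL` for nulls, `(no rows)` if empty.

Inner query: accounts.id where branch = 'Cairo'.
Outer: keep transactions rows whose account_id is not in that set.
Inner query → {4}

2 | 292 ; 5 | -95 ; 15 | 262 ; 23 | -198 ; 30 | 100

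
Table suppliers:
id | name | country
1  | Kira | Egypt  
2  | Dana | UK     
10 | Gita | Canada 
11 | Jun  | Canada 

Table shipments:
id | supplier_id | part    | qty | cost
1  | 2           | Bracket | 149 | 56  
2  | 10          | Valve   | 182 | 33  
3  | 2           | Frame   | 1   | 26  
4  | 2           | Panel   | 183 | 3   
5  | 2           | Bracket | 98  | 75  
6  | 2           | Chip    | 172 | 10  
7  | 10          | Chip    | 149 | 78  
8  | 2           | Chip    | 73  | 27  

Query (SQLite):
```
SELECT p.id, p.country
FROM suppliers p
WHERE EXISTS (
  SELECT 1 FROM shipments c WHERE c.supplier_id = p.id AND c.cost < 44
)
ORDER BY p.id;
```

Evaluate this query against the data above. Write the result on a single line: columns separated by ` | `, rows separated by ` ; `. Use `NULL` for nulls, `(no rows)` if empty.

2 | UK ; 10 | Canada

For each suppliers row, check whether any shipments with matching supplier_id has cost < 44.
Keep rows where that is true.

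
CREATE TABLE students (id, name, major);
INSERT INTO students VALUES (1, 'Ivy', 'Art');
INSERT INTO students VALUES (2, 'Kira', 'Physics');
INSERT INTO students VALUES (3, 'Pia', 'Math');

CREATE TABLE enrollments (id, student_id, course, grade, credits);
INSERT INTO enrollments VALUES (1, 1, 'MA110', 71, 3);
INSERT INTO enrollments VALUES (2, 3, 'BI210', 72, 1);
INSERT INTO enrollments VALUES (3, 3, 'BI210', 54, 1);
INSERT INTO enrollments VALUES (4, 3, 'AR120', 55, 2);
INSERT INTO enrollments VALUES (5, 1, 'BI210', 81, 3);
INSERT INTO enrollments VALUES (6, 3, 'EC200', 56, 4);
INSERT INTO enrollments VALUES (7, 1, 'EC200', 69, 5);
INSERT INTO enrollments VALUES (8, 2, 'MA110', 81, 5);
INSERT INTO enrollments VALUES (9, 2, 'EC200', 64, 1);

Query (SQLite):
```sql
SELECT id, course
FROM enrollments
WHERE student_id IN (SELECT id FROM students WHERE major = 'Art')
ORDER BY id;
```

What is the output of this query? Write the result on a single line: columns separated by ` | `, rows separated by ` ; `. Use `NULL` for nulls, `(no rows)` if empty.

Inner query: students.id where major = 'Art'.
Outer: keep enrollments rows whose student_id is in that set.
Inner query → {1}

1 | MA110 ; 5 | BI210 ; 7 | EC200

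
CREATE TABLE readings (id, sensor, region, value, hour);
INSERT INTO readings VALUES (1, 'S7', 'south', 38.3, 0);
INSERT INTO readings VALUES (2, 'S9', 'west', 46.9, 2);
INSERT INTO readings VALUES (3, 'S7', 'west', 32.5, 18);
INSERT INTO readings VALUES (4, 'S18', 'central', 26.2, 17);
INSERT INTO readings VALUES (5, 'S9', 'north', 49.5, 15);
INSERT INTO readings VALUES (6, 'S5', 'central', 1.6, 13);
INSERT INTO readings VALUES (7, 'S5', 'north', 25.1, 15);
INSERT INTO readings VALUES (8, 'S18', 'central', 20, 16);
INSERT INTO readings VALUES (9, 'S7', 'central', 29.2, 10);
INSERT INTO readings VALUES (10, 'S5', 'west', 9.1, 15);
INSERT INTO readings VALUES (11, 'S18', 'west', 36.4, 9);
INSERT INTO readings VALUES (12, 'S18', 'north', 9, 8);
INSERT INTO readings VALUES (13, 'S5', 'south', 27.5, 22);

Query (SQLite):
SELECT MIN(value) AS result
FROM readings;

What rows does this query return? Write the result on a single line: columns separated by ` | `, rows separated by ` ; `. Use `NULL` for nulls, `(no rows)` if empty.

1.6

All value values: [38.3, 46.9, 32.5, 26.2, 49.5, 1.6, 25.1, 20, 29.2, 9.1, 36.4, 9, 27.5].
MIN of non-NULL values = 1.6.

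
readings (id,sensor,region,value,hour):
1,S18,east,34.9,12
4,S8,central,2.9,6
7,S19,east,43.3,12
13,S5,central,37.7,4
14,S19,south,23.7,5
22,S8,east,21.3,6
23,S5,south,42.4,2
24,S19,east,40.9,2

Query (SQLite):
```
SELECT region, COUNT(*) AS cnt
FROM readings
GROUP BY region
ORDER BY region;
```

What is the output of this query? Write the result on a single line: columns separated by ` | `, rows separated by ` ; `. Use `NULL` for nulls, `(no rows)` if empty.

Partition readings by region; compute COUNT(*) within each group.
  central: ids {4, 13} → COUNT(*)=2
  east: ids {1, 7, 22, 24} → COUNT(*)=4
  south: ids {14, 23} → COUNT(*)=2

central | 2 ; east | 4 ; south | 2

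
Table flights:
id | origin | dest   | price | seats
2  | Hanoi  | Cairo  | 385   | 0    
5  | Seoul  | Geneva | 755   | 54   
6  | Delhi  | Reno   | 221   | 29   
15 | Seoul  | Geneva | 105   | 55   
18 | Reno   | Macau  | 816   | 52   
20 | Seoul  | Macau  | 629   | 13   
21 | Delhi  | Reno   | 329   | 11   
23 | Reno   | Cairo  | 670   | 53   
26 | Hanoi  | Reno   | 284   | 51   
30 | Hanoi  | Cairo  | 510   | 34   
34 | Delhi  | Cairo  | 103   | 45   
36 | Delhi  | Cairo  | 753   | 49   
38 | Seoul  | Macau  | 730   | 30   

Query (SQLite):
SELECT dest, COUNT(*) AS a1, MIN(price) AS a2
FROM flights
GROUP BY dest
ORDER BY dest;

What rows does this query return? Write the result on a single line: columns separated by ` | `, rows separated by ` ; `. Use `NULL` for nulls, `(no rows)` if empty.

Group flights by dest.
Per group compute: COUNT(*), MIN(price).
  Cairo: ids {2, 23, 30, 34, 36} → COUNT(*)=5, MIN(price)=103
  Geneva: ids {5, 15} → COUNT(*)=2, MIN(price)=105
  Macau: ids {18, 20, 38} → COUNT(*)=3, MIN(price)=629
  Reno: ids {6, 21, 26} → COUNT(*)=3, MIN(price)=221

Cairo | 5 | 103 ; Geneva | 2 | 105 ; Macau | 3 | 629 ; Reno | 3 | 221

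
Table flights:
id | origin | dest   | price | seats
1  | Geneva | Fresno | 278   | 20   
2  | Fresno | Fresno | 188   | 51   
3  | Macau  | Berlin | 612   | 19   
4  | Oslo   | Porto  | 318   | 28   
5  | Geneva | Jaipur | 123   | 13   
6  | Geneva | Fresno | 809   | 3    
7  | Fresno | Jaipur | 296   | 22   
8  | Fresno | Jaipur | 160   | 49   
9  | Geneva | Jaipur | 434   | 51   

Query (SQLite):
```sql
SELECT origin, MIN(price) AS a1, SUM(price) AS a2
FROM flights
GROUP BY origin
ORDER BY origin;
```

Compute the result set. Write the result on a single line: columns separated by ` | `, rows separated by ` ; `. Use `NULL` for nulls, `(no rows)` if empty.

Group flights by origin.
Per group compute: MIN(price), SUM(price).
  Fresno: ids {2, 7, 8} → MIN(price)=160, SUM(price)=644
  Geneva: ids {1, 5, 6, 9} → MIN(price)=123, SUM(price)=1644
  Macau: ids {3} → MIN(price)=612, SUM(price)=612
  Oslo: ids {4} → MIN(price)=318, SUM(price)=318

Fresno | 160 | 644 ; Geneva | 123 | 1644 ; Macau | 612 | 612 ; Oslo | 318 | 318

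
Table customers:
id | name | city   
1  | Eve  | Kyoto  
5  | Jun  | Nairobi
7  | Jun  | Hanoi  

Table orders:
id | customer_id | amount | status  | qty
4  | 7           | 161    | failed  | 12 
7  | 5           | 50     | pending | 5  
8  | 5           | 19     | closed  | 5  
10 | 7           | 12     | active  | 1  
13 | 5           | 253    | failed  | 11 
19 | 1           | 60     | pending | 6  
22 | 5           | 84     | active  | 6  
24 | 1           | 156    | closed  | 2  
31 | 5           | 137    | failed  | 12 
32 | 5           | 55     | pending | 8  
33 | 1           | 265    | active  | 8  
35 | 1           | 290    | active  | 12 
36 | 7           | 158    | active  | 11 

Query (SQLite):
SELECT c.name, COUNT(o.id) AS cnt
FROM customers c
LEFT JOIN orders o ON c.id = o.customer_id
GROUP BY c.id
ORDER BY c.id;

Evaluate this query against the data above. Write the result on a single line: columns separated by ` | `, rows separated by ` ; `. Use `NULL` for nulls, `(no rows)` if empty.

LEFT JOIN keeps every customers row; unmatched ones get NULL for orders columns.
Group by customers.id and compute COUNT(o.id). COUNT(col) of an all-NULL group is 0.
  1: ids {19, 24, 33, 35} → COUNT(o.id)=4
  5: ids {7, 8, 13, 22, 31, 32} → COUNT(o.id)=6
  7: ids {4, 10, 36} → COUNT(o.id)=3

Eve | 4 ; Jun | 6 ; Jun | 3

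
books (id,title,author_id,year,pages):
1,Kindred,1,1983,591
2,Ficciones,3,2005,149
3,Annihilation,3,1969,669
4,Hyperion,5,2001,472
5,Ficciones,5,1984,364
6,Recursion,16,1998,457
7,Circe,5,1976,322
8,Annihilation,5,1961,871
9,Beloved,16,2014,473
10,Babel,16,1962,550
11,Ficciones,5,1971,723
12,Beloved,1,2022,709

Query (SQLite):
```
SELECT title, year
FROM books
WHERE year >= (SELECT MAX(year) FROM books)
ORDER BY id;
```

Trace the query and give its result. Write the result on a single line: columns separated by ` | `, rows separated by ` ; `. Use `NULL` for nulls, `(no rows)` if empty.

Beloved | 2022

Scalar subquery: MAX(year) over all books rows = 2022.
Keep rows where year >= that value.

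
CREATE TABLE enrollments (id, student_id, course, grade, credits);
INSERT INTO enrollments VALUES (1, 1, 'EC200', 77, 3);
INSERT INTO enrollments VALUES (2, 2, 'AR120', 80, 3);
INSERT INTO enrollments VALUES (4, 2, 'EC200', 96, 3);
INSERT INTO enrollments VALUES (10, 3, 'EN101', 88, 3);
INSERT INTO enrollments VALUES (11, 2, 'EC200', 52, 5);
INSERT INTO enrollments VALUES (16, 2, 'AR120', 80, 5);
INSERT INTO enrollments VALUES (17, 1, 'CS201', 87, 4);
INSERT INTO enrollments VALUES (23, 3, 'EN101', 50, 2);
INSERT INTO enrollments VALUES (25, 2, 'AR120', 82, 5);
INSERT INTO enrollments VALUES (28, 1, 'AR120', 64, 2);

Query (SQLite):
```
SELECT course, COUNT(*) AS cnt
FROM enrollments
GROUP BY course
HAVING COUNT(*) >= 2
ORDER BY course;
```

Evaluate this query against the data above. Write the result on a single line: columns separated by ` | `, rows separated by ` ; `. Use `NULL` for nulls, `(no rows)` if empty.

Partition enrollments by course; compute COUNT(*) within each group.
HAVING: keep groups with count ≥ 2.
  AR120: ids {2, 16, 25, 28} → COUNT(*)=4
  CS201: ids {17} → COUNT(*)=1
  EC200: ids {1, 4, 11} → COUNT(*)=3
  EN101: ids {10, 23} → COUNT(*)=2

AR120 | 4 ; EC200 | 3 ; EN101 | 2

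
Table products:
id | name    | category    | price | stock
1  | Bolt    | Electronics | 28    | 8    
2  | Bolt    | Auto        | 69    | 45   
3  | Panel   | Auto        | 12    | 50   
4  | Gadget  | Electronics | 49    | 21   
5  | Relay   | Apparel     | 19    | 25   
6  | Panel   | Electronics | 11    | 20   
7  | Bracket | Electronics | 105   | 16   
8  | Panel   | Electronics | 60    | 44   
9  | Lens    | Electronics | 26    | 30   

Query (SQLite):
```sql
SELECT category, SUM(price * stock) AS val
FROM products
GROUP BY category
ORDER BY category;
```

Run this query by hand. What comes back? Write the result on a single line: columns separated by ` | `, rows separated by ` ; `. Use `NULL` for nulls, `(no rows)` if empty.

Apparel | 475 ; Auto | 3705 ; Electronics | 6573

For each row compute price * stock.
Group by category; take SUM of the expression per group.
  Apparel: ids {5} → SUM(price * stock)=475
  Auto: ids {2, 3} → SUM(price * stock)=3705
  Electronics: ids {1, 4, 6, 7, 8, 9} → SUM(price * stock)=6573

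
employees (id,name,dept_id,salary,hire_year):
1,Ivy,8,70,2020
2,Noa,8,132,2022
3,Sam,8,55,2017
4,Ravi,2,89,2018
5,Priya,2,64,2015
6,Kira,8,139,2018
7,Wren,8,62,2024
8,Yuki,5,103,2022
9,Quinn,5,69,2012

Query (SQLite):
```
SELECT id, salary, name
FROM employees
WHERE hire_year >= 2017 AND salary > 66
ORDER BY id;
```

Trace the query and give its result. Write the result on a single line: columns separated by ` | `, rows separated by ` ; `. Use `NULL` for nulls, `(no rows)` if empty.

hire_year >= 2017: ids {1, 2, 3, 4, 6, 7, 8}
salary > 66: ids {1, 2, 4, 6, 8, 9}
Combine with AND.

1 | 70 | Ivy ; 2 | 132 | Noa ; 4 | 89 | Ravi ; 6 | 139 | Kira ; 8 | 103 | Yuki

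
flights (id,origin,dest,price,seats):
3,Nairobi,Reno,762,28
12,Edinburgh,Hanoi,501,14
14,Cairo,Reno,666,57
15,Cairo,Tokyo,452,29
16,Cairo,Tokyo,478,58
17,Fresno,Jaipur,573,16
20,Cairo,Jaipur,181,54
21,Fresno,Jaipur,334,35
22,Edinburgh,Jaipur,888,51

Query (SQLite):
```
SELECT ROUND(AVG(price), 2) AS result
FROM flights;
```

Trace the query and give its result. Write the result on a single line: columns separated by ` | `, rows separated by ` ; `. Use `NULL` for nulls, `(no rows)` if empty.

All price values: [762, 501, 666, 452, 478, 573, 181, 334, 888].
AVG = 4835 / 9 (rounded to 2 dp).

537.22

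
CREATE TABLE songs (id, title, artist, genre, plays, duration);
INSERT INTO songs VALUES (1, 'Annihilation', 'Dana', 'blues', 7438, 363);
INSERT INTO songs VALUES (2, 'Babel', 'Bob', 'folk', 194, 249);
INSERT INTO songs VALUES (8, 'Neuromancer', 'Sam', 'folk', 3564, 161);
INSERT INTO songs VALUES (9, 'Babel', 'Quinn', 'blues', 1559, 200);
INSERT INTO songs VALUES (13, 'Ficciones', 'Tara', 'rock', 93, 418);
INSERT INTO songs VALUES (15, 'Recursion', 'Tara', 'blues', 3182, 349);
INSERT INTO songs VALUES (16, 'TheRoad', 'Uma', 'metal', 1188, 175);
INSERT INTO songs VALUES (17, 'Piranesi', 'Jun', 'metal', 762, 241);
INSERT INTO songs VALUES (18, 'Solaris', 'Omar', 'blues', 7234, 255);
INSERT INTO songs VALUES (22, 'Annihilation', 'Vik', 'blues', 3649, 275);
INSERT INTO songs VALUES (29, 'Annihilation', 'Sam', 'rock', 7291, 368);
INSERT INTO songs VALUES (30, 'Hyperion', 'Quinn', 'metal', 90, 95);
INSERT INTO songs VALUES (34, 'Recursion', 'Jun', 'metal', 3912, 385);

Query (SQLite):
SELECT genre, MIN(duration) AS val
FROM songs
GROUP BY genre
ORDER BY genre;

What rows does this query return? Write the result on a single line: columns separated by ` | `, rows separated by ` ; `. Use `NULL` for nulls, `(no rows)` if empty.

blues | 200 ; folk | 161 ; metal | 95 ; rock | 368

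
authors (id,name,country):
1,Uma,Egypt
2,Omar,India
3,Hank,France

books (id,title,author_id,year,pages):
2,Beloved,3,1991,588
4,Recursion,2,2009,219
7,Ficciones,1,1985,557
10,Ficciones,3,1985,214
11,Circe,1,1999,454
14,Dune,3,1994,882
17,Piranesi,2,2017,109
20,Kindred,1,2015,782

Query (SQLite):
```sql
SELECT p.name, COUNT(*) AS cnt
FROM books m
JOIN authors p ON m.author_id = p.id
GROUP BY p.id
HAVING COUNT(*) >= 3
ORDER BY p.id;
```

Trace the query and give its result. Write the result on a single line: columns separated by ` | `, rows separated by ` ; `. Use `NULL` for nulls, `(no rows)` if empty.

Join each books row to its authors via author_id.
Group joined rows by authors.id; compute COUNT(*) per group.
HAVING: keep groups with count ≥ 3.
  1: ids {7, 11, 20} → COUNT(*)=3
  2: ids {4, 17} → COUNT(*)=2
  3: ids {2, 10, 14} → COUNT(*)=3

Uma | 3 ; Hank | 3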